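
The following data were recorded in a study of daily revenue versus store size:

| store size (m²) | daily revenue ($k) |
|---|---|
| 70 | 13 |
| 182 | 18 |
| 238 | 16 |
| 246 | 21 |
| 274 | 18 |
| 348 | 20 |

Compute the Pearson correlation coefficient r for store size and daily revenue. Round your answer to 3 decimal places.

n = 6, Σx = 1358, Σy = 106, Σxy = 25052, Σx² = 351364, Σy² = 1914
Sxx = Σx² − (Σx)²/n = 351364 − 307360.666667 = 44003.333333
Sxy = Σxy − (Σx)(Σy)/n = 25052 − 23991.333333 = 1060.666667
Syy = Σy² − (Σy)²/n = 1914 − 1872.666667 = 41.333333
r = Sxy/√(Sxx·Syy) = 1060.666667/√(1818804.444444) = 1060.666667/1348.630581 = 0.786477

0.786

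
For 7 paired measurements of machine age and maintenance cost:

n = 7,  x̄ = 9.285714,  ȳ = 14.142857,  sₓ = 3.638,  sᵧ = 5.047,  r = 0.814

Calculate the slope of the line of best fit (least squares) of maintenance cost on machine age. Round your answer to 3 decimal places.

b = r · sᵧ/sₓ = 0.814 · 5.047/3.638 = 1.129263

1.129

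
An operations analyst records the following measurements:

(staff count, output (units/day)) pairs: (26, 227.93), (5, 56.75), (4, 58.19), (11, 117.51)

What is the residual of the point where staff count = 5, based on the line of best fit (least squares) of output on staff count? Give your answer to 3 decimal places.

n = 4, Σx = 46, Σy = 460.38, Σxy = 7735.3, Σx² = 838
Sxx = Σx² − (Σx)²/n = 838 − 529 = 309
Sxy = Σxy − (Σx)(Σy)/n = 7735.3 − 5294.37 = 2440.93
b = Sxy/Sxx = 2440.93/309 = 7.899450
a = ȳ − b·x̄ = 115.095 − 7.899450·11.5 = 24.251327
ŷ(5) = 24.251327 + 7.899450·5 = 63.748576
residual = y − ŷ = 56.75 − 63.748576 = -6.998576

-6.999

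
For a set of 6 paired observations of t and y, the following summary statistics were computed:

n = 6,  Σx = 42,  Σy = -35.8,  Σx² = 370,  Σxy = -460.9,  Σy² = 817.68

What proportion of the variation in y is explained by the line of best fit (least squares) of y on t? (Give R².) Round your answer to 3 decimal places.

0.963

Sxx = Σx² − (Σx)²/n = 370 − 294 = 76
Sxy = Σxy − (Σx)(Σy)/n = -460.9 − (-250.6) = -210.3
Syy = Σy² − (Σy)²/n = 817.68 − 213.606667 = 604.073333
R² = Sxy²/(Sxx·Syy) = (-210.3)²/(76·604.073333) = 0.963330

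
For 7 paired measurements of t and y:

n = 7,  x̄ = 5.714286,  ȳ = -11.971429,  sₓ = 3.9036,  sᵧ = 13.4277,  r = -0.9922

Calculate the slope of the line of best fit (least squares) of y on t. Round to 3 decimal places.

-3.413

b = r · sᵧ/sₓ = -0.9922 · 13.4277/3.9036 = -3.412994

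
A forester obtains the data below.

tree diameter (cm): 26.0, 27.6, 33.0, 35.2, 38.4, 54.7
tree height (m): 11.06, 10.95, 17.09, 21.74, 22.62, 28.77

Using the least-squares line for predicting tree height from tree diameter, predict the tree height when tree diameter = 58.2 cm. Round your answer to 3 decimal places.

32.986

n = 6, Σx = 214.9, Σy = 112.23, Σxy = 4361.325, Σx² = 8232.45
Sxx = Σx² − (Σx)²/n = 8232.45 − 7697.001667 = 535.448333
Sxy = Σxy − (Σx)(Σy)/n = 4361.325 − 4019.7045 = 341.6205
b = Sxy/Sxx = 341.6205/535.448333 = 0.638008
a = ȳ − b·x̄ = 18.705 − 0.638008·35.816667 = -4.146332
ŷ(58.2) = a + b·58.2 = -4.146332 + 0.638008·58.2 = 32.985753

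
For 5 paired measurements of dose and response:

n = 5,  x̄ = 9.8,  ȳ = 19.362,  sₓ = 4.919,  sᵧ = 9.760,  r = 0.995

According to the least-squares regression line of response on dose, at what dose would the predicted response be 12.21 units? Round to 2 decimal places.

b = r · sᵧ/sₓ = 0.995 · 9.76/4.919 = 1.974222
a = ȳ − b·x̄ = 19.362 − 1.974222·9.8 = 0.014620
Set a + b·x = 12.21: x = (12.21 − 0.014620) / 1.974222 = 6.177308

6.18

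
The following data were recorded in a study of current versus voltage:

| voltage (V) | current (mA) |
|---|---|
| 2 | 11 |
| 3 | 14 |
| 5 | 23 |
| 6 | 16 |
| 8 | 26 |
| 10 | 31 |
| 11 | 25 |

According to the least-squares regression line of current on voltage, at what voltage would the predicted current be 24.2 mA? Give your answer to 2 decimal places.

8.23

n = 7, Σx = 45, Σy = 146, Σxy = 1068, Σx² = 359
Sxx = Σx² − (Σx)²/n = 359 − 289.285714 = 69.714286
Sxy = Σxy − (Σx)(Σy)/n = 1068 − 938.571429 = 129.428571
b = Sxy/Sxx = 129.428571/69.714286 = 1.856557
a = ȳ − b·x̄ = 20.857143 − 1.856557·6.428571 = 8.922131
Set a + b·x = 24.2: x = (24.2 − 8.922131) / 1.856557 = 8.229139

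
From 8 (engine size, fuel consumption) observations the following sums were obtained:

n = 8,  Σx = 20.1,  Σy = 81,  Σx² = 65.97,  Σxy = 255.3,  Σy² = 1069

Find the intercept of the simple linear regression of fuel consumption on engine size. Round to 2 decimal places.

Sxx = Σx² − (Σx)²/n = 65.97 − 50.50125 = 15.46875
Sxy = Σxy − (Σx)(Σy)/n = 255.3 − 203.5125 = 51.7875
b = Sxy/Sxx = 51.7875/15.46875 = 3.347879
a = ȳ − b·x̄ = 10.125 − 3.347879·2.5125 = 1.713455

1.71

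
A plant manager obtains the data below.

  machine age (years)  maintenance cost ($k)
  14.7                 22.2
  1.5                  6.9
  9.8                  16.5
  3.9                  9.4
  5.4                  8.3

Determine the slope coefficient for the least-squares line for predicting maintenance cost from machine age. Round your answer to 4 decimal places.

1.2140

n = 5, Σx = 35.3, Σy = 63.3, Σxy = 579.87, Σx² = 358.75
Sxx = Σx² − (Σx)²/n = 358.75 − 249.218 = 109.532
Sxy = Σxy − (Σx)(Σy)/n = 579.87 − 446.898 = 132.972
b = Sxy/Sxx = 132.972/109.532 = 1.214001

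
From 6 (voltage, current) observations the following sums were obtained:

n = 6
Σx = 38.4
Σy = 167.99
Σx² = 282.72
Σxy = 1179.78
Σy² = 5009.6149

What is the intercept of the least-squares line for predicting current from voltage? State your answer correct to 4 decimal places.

9.8782

Sxx = Σx² − (Σx)²/n = 282.72 − 245.76 = 36.96
Sxy = Σxy − (Σx)(Σy)/n = 1179.78 − 1075.136 = 104.644
b = Sxy/Sxx = 104.644/36.96 = 2.831277
a = ȳ − b·x̄ = 27.998333 − 2.831277·6.4 = 9.878160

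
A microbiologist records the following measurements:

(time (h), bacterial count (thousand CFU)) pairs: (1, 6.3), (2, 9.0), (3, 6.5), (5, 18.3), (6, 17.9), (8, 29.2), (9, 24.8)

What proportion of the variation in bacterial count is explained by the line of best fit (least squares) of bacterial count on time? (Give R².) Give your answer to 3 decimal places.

n = 7, Σx = 34, Σy = 112, Σxy = 699.5, Σx² = 220, Σy² = 2285.92
Sxx = Σx² − (Σx)²/n = 220 − 165.142857 = 54.857143
Sxy = Σxy − (Σx)(Σy)/n = 699.5 − 544 = 155.5
Syy = Σy² − (Σy)²/n = 2285.92 − 1792 = 493.92
R² = Sxy²/(Sxx·Syy) = (155.5)²/(54.857143·493.92) = 0.892423

0.892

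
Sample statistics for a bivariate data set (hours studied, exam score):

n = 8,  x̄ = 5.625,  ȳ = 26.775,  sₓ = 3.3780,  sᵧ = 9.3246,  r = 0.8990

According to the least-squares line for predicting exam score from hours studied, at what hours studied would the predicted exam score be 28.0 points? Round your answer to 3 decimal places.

b = r · sᵧ/sₓ = 0.899 · 9.3246/3.378 = 2.481591
a = ȳ − b·x̄ = 26.775 − 2.481591·5.625 = 12.816049
Set a + b·x = 28.0: x = (28.0 − 12.816049) / 2.481591 = 6.118635

6.119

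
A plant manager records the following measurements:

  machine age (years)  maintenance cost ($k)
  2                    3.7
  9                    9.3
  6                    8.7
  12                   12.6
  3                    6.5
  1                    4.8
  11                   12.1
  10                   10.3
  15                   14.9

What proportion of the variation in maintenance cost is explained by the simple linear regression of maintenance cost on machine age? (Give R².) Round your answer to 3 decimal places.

0.959

n = 9, Σx = 69, Σy = 82.9, Σxy = 778.4, Σx² = 721, Σy² = 874.43
Sxx = Σx² − (Σx)²/n = 721 − 529 = 192
Sxy = Σxy − (Σx)(Σy)/n = 778.4 − 635.566667 = 142.833333
Syy = Σy² − (Σy)²/n = 874.43 − 763.601111 = 110.828889
R² = Sxy²/(Sxx·Syy) = (142.833333)²/(192·110.828889) = 0.958749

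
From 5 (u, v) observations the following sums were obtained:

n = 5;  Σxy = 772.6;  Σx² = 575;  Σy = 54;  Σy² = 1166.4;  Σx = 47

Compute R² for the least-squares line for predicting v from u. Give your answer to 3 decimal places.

Sxx = Σx² − (Σx)²/n = 575 − 441.8 = 133.2
Sxy = Σxy − (Σx)(Σy)/n = 772.6 − 507.6 = 265
Syy = Σy² − (Σy)²/n = 1166.4 − 583.2 = 583.2
R² = Sxy²/(Sxx·Syy) = (265)²/(133.2·583.2) = 0.904003

0.904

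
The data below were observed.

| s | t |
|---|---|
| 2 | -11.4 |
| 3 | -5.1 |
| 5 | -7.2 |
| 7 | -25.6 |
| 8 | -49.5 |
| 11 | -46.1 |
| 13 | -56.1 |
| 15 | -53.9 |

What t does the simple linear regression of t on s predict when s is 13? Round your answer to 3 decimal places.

-53.129

n = 8, Σx = 64, Σy = -254.9, Σxy = -2694.2, Σx² = 666
Sxx = Σx² − (Σx)²/n = 666 − 512 = 154
Sxy = Σxy − (Σx)(Σy)/n = -2694.2 − (-2039.2) = -655
b = Sxy/Sxx = -655/154 = -4.253247
a = ȳ − b·x̄ = -31.8625 − (-4.253247)·8 = 2.163474
ŷ(13) = a + b·13 = 2.163474 + (-4.253247)·13 = -53.128734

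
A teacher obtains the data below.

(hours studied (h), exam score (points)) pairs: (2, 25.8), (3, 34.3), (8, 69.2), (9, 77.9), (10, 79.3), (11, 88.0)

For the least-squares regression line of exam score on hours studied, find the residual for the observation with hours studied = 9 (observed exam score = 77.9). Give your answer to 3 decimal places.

n = 6, Σx = 43, Σy = 374.5, Σxy = 3170.2, Σx² = 379
Sxx = Σx² − (Σx)²/n = 379 − 308.166667 = 70.833333
Sxy = Σxy − (Σx)(Σy)/n = 3170.2 − 2683.916667 = 486.283333
b = Sxy/Sxx = 486.283333/70.833333 = 6.865176
a = ȳ − b·x̄ = 62.416667 − 6.865176·7.166667 = 13.216235
ŷ(9) = 13.216235 + 6.865176·9 = 75.002824
residual = y − ŷ = 77.9 − 75.002824 = 2.897176

2.897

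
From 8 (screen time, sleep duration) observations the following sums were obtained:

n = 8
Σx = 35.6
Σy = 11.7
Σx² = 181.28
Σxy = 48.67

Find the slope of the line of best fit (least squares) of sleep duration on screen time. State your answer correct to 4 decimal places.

-0.1485

Sxx = Σx² − (Σx)²/n = 181.28 − 158.42 = 22.86
Sxy = Σxy − (Σx)(Σy)/n = 48.67 − 52.065 = -3.395
b = Sxy/Sxx = -3.395/22.86 = -0.148513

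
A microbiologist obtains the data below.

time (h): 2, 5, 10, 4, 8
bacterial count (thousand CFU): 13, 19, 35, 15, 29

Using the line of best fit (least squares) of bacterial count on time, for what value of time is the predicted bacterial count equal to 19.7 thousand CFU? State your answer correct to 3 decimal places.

4.944

n = 5, Σx = 29, Σy = 111, Σxy = 763, Σx² = 209
Sxx = Σx² − (Σx)²/n = 209 − 168.2 = 40.8
Sxy = Σxy − (Σx)(Σy)/n = 763 − 643.8 = 119.2
b = Sxy/Sxx = 119.2/40.8 = 2.921569
a = ȳ − b·x̄ = 22.2 − 2.921569·5.8 = 5.254902
Set a + b·x = 19.7: x = (19.7 − 5.254902) / 2.921569 = 4.944295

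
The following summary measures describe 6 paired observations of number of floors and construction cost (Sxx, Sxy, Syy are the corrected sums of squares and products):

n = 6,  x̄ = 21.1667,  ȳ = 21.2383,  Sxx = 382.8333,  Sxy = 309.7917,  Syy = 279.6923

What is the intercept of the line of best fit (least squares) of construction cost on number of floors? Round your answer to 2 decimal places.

4.11

b = Sxy/Sxx = 309.7917/382.8333 = 0.809208
a = ȳ − b·x̄ = 21.2383 − 0.809208·21.1667 = 4.110041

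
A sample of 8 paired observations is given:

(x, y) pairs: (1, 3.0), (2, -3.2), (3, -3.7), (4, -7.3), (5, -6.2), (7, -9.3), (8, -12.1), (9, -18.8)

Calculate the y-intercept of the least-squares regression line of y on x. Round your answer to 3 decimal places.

n = 8, Σx = 39, Σy = -57.6, Σxy = -405.8, Σx² = 249
Sxx = Σx² − (Σx)²/n = 249 − 190.125 = 58.875
Sxy = Σxy − (Σx)(Σy)/n = -405.8 − (-280.8) = -125
b = Sxy/Sxx = -125/58.875 = -2.123142
a = ȳ − b·x̄ = -7.2 − (-2.123142)·4.875 = 3.150318

3.150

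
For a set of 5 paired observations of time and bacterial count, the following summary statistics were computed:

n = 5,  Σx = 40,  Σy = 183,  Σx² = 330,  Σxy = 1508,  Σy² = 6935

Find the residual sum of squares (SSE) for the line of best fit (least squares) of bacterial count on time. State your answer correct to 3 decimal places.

43.600

Sxx = Σx² − (Σx)²/n = 330 − 320 = 10
Sxy = Σxy − (Σx)(Σy)/n = 1508 − 1464 = 44
Syy = Σy² − (Σy)²/n = 6935 − 6697.8 = 237.2
b = Sxy/Sxx = 44/10 = 4.4
SSE = Syy − b·Sxy = 237.2 − 4.4·44 = 43.6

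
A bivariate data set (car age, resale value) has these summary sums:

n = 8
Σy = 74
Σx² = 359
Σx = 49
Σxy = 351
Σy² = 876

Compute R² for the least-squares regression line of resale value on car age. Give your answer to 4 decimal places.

0.9273

Sxx = Σx² − (Σx)²/n = 359 − 300.125 = 58.875
Sxy = Σxy − (Σx)(Σy)/n = 351 − 453.25 = -102.25
Syy = Σy² − (Σy)²/n = 876 − 684.5 = 191.5
R² = Sxy²/(Sxx·Syy) = (-102.25)²/(58.875·191.5) = 0.927314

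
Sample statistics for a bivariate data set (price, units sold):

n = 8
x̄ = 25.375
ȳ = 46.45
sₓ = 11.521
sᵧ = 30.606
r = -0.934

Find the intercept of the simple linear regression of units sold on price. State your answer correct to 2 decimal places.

b = r · sᵧ/sₓ = -0.934 · 30.606/11.521 = -2.481209
a = ȳ − b·x̄ = 46.45 − (-2.481209)·25.375 = 109.410668

109.41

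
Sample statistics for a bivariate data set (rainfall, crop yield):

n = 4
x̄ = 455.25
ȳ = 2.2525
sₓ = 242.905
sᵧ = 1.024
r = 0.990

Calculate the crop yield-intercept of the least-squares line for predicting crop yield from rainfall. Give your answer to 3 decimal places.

b = r · sᵧ/sₓ = 0.99 · 1.024/242.905 = 0.004173
a = ȳ − b·x̄ = 2.2525 − 0.004173·455.25 = 0.352522

0.353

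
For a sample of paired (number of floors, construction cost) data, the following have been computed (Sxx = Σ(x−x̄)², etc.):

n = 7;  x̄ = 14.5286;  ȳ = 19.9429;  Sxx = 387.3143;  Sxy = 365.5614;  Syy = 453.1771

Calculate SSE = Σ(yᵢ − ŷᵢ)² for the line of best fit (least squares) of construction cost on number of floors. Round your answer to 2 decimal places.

b = Sxy/Sxx = 365.5614/387.3143 = 0.943837
SSE = Syy − b·Sxy = 453.1771 − 0.943837·365.5614 = 108.146882

108.15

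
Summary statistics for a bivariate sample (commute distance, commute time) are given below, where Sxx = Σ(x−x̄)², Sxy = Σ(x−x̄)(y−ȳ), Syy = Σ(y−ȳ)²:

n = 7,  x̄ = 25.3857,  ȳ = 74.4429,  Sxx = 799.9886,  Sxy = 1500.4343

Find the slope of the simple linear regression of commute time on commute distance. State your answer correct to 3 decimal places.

b = Sxy/Sxx = 1500.4343/799.9886 = 1.875570

1.876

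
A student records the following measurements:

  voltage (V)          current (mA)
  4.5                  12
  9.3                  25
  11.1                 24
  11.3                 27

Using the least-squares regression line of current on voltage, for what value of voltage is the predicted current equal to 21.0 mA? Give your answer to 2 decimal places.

n = 4, Σx = 36.2, Σy = 88, Σxy = 858, Σx² = 357.64
Sxx = Σx² − (Σx)²/n = 357.64 − 327.61 = 30.03
Sxy = Σxy − (Σx)(Σy)/n = 858 − 796.4 = 61.6
b = Sxy/Sxx = 61.6/30.03 = 2.051282
a = ȳ − b·x̄ = 22 − 2.051282·9.05 = 3.435897
Set a + b·x = 21.0: x = (21.0 − 3.435897) / 2.051282 = 8.5625

8.56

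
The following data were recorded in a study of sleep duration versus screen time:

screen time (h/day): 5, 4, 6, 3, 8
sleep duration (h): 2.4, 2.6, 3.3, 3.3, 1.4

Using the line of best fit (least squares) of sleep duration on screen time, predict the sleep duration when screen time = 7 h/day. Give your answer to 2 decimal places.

2.08

n = 5, Σx = 26, Σy = 13, Σxy = 63.3, Σx² = 150
Sxx = Σx² − (Σx)²/n = 150 − 135.2 = 14.8
Sxy = Σxy − (Σx)(Σy)/n = 63.3 − 67.6 = -4.3
b = Sxy/Sxx = -4.3/14.8 = -0.290541
a = ȳ − b·x̄ = 2.6 − (-0.290541)·5.2 = 4.110811
ŷ(7) = a + b·7 = 4.110811 + (-0.290541)·7 = 2.077027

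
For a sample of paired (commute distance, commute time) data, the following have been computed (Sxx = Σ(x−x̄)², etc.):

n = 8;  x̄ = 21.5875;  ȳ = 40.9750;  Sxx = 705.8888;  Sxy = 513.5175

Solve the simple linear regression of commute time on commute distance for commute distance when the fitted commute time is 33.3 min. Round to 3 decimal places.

11.037

b = Sxy/Sxx = 513.5175/705.8888 = 0.727476
a = ȳ − b·x̄ = 40.975 − 0.727476·21.5875 = 25.270601
Set a + b·x = 33.3: x = (33.3 − 25.270601) / 0.727476 = 11.037331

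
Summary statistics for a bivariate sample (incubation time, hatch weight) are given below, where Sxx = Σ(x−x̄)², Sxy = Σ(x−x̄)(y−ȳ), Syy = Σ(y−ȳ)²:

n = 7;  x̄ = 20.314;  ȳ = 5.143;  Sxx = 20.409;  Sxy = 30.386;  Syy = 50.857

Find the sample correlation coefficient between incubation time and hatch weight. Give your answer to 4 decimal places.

0.9432

r = Sxy/√(Sxx·Syy) = 30.386/√(1037.940513) = 30.386/32.217084 = 0.943164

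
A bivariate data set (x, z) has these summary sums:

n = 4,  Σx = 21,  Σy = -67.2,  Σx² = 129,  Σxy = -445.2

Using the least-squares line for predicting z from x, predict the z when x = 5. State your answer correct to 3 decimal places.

Sxx = Σx² − (Σx)²/n = 129 − 110.25 = 18.75
Sxy = Σxy − (Σx)(Σy)/n = -445.2 − (-352.8) = -92.4
b = Sxy/Sxx = -92.4/18.75 = -4.928
a = ȳ − b·x̄ = -16.8 − (-4.928)·5.25 = 9.072
ŷ(5) = a + b·5 = 9.072 + (-4.928)·5 = -15.568

-15.568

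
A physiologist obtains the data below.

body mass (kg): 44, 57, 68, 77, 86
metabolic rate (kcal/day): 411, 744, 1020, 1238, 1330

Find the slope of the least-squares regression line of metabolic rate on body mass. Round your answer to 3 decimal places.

22.606

n = 5, Σx = 332, Σy = 4743, Σxy = 339558, Σx² = 23134
Sxx = Σx² − (Σx)²/n = 23134 − 22044.8 = 1089.2
Sxy = Σxy − (Σx)(Σy)/n = 339558 − 314935.2 = 24622.8
b = Sxy/Sxx = 24622.8/1089.2 = 22.606317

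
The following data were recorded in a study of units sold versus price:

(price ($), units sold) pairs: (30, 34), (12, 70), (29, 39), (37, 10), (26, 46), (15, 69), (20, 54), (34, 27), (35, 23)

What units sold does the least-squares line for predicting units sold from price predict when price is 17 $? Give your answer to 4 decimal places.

62.5441

n = 9, Σx = 238, Σy = 372, Σxy = 8395, Σx² = 6936
Sxx = Σx² − (Σx)²/n = 6936 − 6293.777778 = 642.222222
Sxy = Σxy − (Σx)(Σy)/n = 8395 − 9837.333333 = -1442.333333
b = Sxy/Sxx = -1442.333333/642.222222 = -2.245848
a = ȳ − b·x̄ = 41.333333 − (-2.245848)·26.444444 = 100.723529
ŷ(17) = a + b·17 = 100.723529 + (-2.245848)·17 = 62.544118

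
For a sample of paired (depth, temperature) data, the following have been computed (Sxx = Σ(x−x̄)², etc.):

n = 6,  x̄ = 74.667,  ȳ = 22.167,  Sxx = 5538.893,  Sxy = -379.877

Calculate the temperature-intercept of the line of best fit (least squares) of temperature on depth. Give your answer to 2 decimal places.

27.29

b = Sxy/Sxx = -379.877/5538.893 = -0.068584
a = ȳ − b·x̄ = 22.167 − (-0.068584)·74.667 = 27.287929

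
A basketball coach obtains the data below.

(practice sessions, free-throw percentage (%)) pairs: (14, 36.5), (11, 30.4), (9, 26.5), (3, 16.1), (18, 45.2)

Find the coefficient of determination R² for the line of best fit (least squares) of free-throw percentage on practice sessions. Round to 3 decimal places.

0.997

n = 5, Σx = 55, Σy = 154.7, Σxy = 1945.8, Σx² = 731, Σy² = 5260.91
Sxx = Σx² − (Σx)²/n = 731 − 605 = 126
Sxy = Σxy − (Σx)(Σy)/n = 1945.8 − 1701.7 = 244.1
Syy = Σy² − (Σy)²/n = 5260.91 − 4786.418 = 474.492
R² = Sxy²/(Sxx·Syy) = (244.1)²/(126·474.492) = 0.996635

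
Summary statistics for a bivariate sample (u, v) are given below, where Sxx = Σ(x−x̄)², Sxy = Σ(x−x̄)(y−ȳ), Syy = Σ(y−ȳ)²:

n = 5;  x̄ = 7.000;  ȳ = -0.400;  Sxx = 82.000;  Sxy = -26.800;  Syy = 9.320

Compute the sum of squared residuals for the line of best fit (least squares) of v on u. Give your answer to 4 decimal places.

0.5610

b = Sxy/Sxx = -26.8/82 = -0.326829
SSE = Syy − b·Sxy = 9.32 − (-0.326829)·(-26.8) = 0.560976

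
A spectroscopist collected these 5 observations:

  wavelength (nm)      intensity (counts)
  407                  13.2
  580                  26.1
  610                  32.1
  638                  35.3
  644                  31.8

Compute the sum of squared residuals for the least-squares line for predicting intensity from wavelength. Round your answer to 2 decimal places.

14.07

n = 5, Σx = 2879, Σy = 138.5, Σxy = 83092, Σx² = 1695929, Σy² = 4143.19
Sxx = Σx² − (Σx)²/n = 1695929 − 1657728.2 = 38200.8
Sxy = Σxy − (Σx)(Σy)/n = 83092 − 79748.3 = 3343.7
Syy = Σy² − (Σy)²/n = 4143.19 − 3836.45 = 306.74
b = Sxy/Sxx = 3343.7/38200.8 = 0.087530
SSE = Syy − b·Sxy = 306.74 − 0.087530·3343.7 = 14.067342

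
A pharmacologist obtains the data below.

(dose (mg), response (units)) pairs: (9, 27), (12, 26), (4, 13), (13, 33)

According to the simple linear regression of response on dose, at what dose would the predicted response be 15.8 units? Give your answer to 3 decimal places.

n = 4, Σx = 38, Σy = 99, Σxy = 1036, Σx² = 410
Sxx = Σx² − (Σx)²/n = 410 − 361 = 49
Sxy = Σxy − (Σx)(Σy)/n = 1036 − 940.5 = 95.5
b = Sxy/Sxx = 95.5/49 = 1.948980
a = ȳ − b·x̄ = 24.75 − 1.948980·9.5 = 6.234694
Set a + b·x = 15.8: x = (15.8 − 6.234694) / 1.948980 = 4.907853

4.908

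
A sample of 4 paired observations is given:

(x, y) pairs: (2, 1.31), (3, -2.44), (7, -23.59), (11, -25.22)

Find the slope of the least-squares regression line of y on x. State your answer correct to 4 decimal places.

-3.1546

n = 4, Σx = 23, Σy = -49.94, Σxy = -447.25, Σx² = 183
Sxx = Σx² − (Σx)²/n = 183 − 132.25 = 50.75
Sxy = Σxy − (Σx)(Σy)/n = -447.25 − (-287.155) = -160.095
b = Sxy/Sxx = -160.095/50.75 = -3.154581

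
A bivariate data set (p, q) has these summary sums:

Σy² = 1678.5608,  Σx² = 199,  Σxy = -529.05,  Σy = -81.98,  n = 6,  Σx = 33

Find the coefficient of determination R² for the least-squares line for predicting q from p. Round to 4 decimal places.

0.6251

Sxx = Σx² − (Σx)²/n = 199 − 181.5 = 17.5
Sxy = Σxy − (Σx)(Σy)/n = -529.05 − (-450.89) = -78.16
Syy = Σy² − (Σy)²/n = 1678.5608 − 1120.120067 = 558.440733
R² = Sxy²/(Sxx·Syy) = (-78.16)²/(17.5·558.440733) = 0.625106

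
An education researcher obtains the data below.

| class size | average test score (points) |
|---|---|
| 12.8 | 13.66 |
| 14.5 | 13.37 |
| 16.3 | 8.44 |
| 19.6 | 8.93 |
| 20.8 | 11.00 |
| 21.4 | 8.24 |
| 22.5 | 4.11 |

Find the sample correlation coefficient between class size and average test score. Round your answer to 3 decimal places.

-0.790

n = 7, Σx = 127.9, Σy = 67.75, Σxy = 1178.924, Σx² = 2420.79, Σy² = 722.1207
Sxx = Σx² − (Σx)²/n = 2420.79 − 2336.915714 = 83.874286
Sxy = Σxy − (Σx)(Σy)/n = 1178.924 − 1237.889286 = -58.965286
Syy = Σy² − (Σy)²/n = 722.1207 − 655.723214 = 66.397486
r = Sxy/√(Sxx·Syy) = -58.965286/√(5569.041688) = -58.965286/74.626012 = -0.790144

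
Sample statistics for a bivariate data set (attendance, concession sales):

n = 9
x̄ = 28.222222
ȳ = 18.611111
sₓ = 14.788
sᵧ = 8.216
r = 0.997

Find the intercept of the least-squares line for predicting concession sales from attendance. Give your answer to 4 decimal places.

b = r · sᵧ/sₓ = 0.997 · 8.216/14.788 = 0.553919
a = ȳ − b·x̄ = 18.611111 − 0.553919·28.222222 = 2.978290

2.9783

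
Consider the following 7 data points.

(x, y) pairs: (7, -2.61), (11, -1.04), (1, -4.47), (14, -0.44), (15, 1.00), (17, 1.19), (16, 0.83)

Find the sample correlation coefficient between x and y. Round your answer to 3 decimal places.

0.988

n = 7, Σx = 81, Σy = -5.54, Σxy = 8.17, Σx² = 1137, Σy² = 31.1732
Sxx = Σx² − (Σx)²/n = 1137 − 937.285714 = 199.714286
Sxy = Σxy − (Σx)(Σy)/n = 8.17 − (-64.105714) = 72.275714
Syy = Σy² − (Σy)²/n = 31.1732 − 4.384514 = 26.788686
r = Sxy/√(Sxx·Syy) = 72.275714/√(5350.083233) = 72.275714/73.144263 = 0.988126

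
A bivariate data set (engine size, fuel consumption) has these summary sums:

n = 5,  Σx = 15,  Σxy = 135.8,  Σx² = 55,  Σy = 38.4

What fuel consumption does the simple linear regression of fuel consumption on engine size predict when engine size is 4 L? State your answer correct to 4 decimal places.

9.7400

Sxx = Σx² − (Σx)²/n = 55 − 45 = 10
Sxy = Σxy − (Σx)(Σy)/n = 135.8 − 115.2 = 20.6
b = Sxy/Sxx = 20.6/10 = 2.06
a = ȳ − b·x̄ = 7.68 − 2.06·3 = 1.5
ŷ(4) = a + b·4 = 1.5 + 2.06·4 = 9.74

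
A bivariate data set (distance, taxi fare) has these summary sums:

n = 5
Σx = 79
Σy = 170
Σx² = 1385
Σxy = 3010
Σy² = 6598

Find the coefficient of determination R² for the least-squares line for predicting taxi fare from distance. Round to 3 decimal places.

Sxx = Σx² − (Σx)²/n = 1385 − 1248.2 = 136.8
Sxy = Σxy − (Σx)(Σy)/n = 3010 − 2686 = 324
Syy = Σy² − (Σy)²/n = 6598 − 5780 = 818
R² = Sxy²/(Sxx·Syy) = (324)²/(136.8·818) = 0.938103

0.938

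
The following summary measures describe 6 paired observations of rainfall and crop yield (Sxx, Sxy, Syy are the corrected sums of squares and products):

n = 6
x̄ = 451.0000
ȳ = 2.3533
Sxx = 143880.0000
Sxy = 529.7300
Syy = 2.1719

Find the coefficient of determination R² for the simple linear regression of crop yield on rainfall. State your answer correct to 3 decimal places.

R² = Sxy²/(Sxx·Syy) = (529.73)²/(143880·2.1719) = 0.897985

0.898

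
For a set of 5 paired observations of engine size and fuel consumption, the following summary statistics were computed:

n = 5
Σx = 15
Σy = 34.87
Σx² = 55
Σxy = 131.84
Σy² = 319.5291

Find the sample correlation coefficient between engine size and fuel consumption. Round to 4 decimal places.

0.9855

Sxx = Σx² − (Σx)²/n = 55 − 45 = 10
Sxy = Σxy − (Σx)(Σy)/n = 131.84 − 104.61 = 27.23
Syy = Σy² − (Σy)²/n = 319.5291 − 243.18338 = 76.34572
r = Sxy/√(Sxx·Syy) = 27.23/√(763.4572) = 27.23/27.630729 = 0.985497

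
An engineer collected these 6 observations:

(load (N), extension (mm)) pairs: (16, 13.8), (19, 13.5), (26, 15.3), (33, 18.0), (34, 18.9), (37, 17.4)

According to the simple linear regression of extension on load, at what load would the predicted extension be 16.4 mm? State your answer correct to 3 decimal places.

n = 6, Σx = 165, Σy = 96.9, Σxy = 2755.5, Σx² = 4907
Sxx = Σx² − (Σx)²/n = 4907 − 4537.5 = 369.5
Sxy = Σxy − (Σx)(Σy)/n = 2755.5 − 2664.75 = 90.75
b = Sxy/Sxx = 90.75/369.5 = 0.245602
a = ȳ − b·x̄ = 16.15 − 0.245602·27.5 = 9.395940
Set a + b·x = 16.4: x = (16.4 − 9.395940) / 0.245602 = 28.517906

28.518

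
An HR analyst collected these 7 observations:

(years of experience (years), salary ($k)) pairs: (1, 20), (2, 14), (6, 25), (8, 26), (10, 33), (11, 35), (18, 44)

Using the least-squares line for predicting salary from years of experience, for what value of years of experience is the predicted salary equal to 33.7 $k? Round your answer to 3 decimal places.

n = 7, Σx = 56, Σy = 197, Σxy = 1913, Σx² = 650
Sxx = Σx² − (Σx)²/n = 650 − 448 = 202
Sxy = Σxy − (Σx)(Σy)/n = 1913 − 1576 = 337
b = Sxy/Sxx = 337/202 = 1.668317
a = ȳ − b·x̄ = 28.142857 − 1.668317·8 = 14.796322
Set a + b·x = 33.7: x = (33.7 − 14.796322) / 1.668317 = 11.330988

11.331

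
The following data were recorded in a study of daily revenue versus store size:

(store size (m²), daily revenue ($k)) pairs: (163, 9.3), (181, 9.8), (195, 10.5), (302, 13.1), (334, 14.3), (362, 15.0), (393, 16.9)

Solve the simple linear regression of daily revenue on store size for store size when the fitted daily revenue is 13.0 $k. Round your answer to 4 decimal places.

285.5553

n = 7, Σx = 1930, Σy = 88.9, Σxy = 26141.3, Σx² = 585608
Sxx = Σx² − (Σx)²/n = 585608 − 532128.571429 = 53479.428571
Sxy = Σxy − (Σx)(Σy)/n = 26141.3 − 24511 = 1630.3
b = Sxy/Sxx = 1630.3/53479.428571 = 0.030485
a = ȳ − b·x̄ = 12.7 − 0.030485·275.714286 = 4.294955
Set a + b·x = 13.0: x = (13.0 − 4.294955) / 0.030485 = 285.555314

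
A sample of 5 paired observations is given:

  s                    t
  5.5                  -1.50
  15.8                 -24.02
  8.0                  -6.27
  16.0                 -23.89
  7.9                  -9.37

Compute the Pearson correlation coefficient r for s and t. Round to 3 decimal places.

-0.992

n = 5, Σx = 53.2, Σy = -65.05, Σxy = -894.189, Σx² = 662.3, Σy² = 1277.0523
Sxx = Σx² − (Σx)²/n = 662.3 − 566.048 = 96.252
Sxy = Σxy − (Σx)(Σy)/n = -894.189 − (-692.132) = -202.057
Syy = Σy² − (Σy)²/n = 1277.0523 − 846.3005 = 430.7518
r = Sxy/√(Sxx·Syy) = -202.057/√(41460.722254) = -202.057/203.619062 = -0.992329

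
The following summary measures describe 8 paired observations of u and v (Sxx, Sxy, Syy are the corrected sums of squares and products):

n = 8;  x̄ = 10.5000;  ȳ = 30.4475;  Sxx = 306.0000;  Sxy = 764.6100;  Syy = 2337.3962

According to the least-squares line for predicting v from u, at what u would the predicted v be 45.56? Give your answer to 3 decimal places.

b = Sxy/Sxx = 764.61/306 = 2.498725
a = ȳ − b·x̄ = 30.4475 − 2.498725·10.5 = 4.210882
Set a + b·x = 45.56: x = (45.56 − 4.210882) / 2.498725 = 16.548083

16.548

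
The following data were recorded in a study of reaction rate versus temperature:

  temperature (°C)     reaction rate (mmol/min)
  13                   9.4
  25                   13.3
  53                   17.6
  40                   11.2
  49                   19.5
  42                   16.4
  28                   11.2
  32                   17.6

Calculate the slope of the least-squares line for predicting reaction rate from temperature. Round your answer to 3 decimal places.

0.211

n = 8, Σx = 282, Σy = 116.2, Σxy = 4356.6, Σx² = 11176
Sxx = Σx² − (Σx)²/n = 11176 − 9940.5 = 1235.5
Sxy = Σxy − (Σx)(Σy)/n = 4356.6 − 4096.05 = 260.55
b = Sxy/Sxx = 260.55/1235.5 = 0.210886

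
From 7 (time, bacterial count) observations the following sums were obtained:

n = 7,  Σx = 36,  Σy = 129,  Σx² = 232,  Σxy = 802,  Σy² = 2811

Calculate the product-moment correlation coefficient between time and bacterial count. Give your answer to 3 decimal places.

0.972

Sxx = Σx² − (Σx)²/n = 232 − 185.142857 = 46.857143
Sxy = Σxy − (Σx)(Σy)/n = 802 − 663.428571 = 138.571429
Syy = Σy² − (Σy)²/n = 2811 − 2377.285714 = 433.714286
r = Sxy/√(Sxx·Syy) = 138.571429/√(20322.612245) = 138.571429/142.557400 = 0.972040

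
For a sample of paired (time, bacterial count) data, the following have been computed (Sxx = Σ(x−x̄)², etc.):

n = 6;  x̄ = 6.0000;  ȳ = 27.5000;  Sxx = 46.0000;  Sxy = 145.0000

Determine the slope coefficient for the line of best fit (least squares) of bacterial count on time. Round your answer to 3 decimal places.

b = Sxy/Sxx = 145/46 = 3.152174

3.152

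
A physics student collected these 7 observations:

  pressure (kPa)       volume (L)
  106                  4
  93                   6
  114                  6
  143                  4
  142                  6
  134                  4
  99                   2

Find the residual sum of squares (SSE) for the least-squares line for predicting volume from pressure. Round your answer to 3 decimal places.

13.471

n = 7, Σx = 831, Σy = 32, Σxy = 3824, Σx² = 101251, Σy² = 160
Sxx = Σx² − (Σx)²/n = 101251 − 98651.571429 = 2599.428571
Sxy = Σxy − (Σx)(Σy)/n = 3824 − 3798.857143 = 25.142857
Syy = Σy² − (Σy)²/n = 160 − 146.285714 = 13.714286
b = Sxy/Sxx = 25.142857/2599.428571 = 0.009672
SSE = Syy − b·Sxy = 13.714286 − 0.009672·25.142857 = 13.471093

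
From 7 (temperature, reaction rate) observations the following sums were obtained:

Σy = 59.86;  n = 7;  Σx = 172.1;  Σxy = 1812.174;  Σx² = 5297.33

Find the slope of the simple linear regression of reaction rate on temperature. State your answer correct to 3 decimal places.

Sxx = Σx² − (Σx)²/n = 5297.33 − 4231.201429 = 1066.128571
Sxy = Σxy − (Σx)(Σy)/n = 1812.174 − 1471.700857 = 340.473143
b = Sxy/Sxx = 340.473143/1066.128571 = 0.319355

0.319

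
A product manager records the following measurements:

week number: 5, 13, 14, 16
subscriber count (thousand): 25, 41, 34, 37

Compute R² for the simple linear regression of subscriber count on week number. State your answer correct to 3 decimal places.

0.692

n = 4, Σx = 48, Σy = 137, Σxy = 1726, Σx² = 646, Σy² = 4831
Sxx = Σx² − (Σx)²/n = 646 − 576 = 70
Sxy = Σxy − (Σx)(Σy)/n = 1726 − 1644 = 82
Syy = Σy² − (Σy)²/n = 4831 − 4692.25 = 138.75
R² = Sxy²/(Sxx·Syy) = (82)²/(70·138.75) = 0.692304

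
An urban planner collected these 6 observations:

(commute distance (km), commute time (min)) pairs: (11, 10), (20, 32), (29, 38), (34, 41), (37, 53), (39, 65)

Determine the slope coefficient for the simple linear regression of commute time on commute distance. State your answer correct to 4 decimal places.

1.6409

n = 6, Σx = 170, Σy = 239, Σxy = 7742, Σx² = 5408
Sxx = Σx² − (Σx)²/n = 5408 − 4816.666667 = 591.333333
Sxy = Σxy − (Σx)(Σy)/n = 7742 − 6771.666667 = 970.333333
b = Sxy/Sxx = 970.333333/591.333333 = 1.640924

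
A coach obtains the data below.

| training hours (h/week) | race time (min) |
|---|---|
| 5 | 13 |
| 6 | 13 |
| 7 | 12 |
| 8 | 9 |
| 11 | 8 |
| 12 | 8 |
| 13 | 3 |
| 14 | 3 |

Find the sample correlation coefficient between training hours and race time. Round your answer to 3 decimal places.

-0.947

n = 8, Σx = 76, Σy = 69, Σxy = 564, Σx² = 804, Σy² = 709
Sxx = Σx² − (Σx)²/n = 804 − 722 = 82
Sxy = Σxy − (Σx)(Σy)/n = 564 − 655.5 = -91.5
Syy = Σy² − (Σy)²/n = 709 − 595.125 = 113.875
r = Sxy/√(Sxx·Syy) = -91.5/√(9337.75) = -91.5/96.632034 = -0.946891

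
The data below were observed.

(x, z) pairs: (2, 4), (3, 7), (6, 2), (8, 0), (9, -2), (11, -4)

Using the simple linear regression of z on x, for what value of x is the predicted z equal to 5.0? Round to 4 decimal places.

n = 6, Σx = 39, Σy = 7, Σxy = -21, Σx² = 315
Sxx = Σx² − (Σx)²/n = 315 − 253.5 = 61.5
Sxy = Σxy − (Σx)(Σy)/n = -21 − 45.5 = -66.5
b = Sxy/Sxx = -66.5/61.5 = -1.081301
a = ȳ − b·x̄ = 1.166667 − (-1.081301)·6.5 = 8.195122
Set a + b·x = 5.0: x = (5.0 − 8.195122) / (-1.081301) = 2.954887

2.9549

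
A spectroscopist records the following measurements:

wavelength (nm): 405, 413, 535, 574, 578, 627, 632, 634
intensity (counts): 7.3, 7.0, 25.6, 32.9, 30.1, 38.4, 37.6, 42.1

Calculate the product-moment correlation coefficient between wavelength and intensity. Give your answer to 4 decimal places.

0.9939

n = 8, Σx = 4398, Σy = 221, Σxy = 130357.3, Σx² = 2478888, Σy² = 7406.8
Sxx = Σx² − (Σx)²/n = 2478888 − 2417800.5 = 61087.5
Sxy = Σxy − (Σx)(Σy)/n = 130357.3 − 121494.75 = 8862.55
Syy = Σy² − (Σy)²/n = 7406.8 − 6105.125 = 1301.675
r = Sxy/√(Sxx·Syy) = 8862.55/√(79516071.5625) = 8862.55/8917.178453 = 0.993874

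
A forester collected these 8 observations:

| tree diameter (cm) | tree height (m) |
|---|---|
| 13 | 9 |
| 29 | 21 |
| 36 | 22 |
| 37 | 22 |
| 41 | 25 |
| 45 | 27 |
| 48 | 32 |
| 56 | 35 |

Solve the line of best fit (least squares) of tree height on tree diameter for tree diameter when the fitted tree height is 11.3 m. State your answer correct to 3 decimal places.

n = 8, Σx = 305, Σy = 193, Σxy = 8068, Σx² = 12821
Sxx = Σx² − (Σx)²/n = 12821 − 11628.125 = 1192.875
Sxy = Σxy − (Σx)(Σy)/n = 8068 − 7358.125 = 709.875
b = Sxy/Sxx = 709.875/1192.875 = 0.595096
a = ȳ − b·x̄ = 24.125 − 0.595096·38.125 = 1.436970
Set a + b·x = 11.3: x = (11.3 − 1.436970) / 0.595096 = 16.573851

16.574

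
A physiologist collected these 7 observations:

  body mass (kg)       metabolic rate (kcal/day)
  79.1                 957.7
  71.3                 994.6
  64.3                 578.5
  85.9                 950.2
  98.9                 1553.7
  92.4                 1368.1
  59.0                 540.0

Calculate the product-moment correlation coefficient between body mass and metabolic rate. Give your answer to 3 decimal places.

n = 7, Σx = 550.9, Σy = 6942.8, Σxy = 577422.15, Σx² = 44653.77, Σy² = 7721242.04
Sxx = Σx² − (Σx)²/n = 44653.77 − 43355.83 = 1297.94
Sxy = Σxy − (Σx)(Σy)/n = 577422.15 − 546398.36 = 31023.79
Syy = Σy² − (Σy)²/n = 7721242.04 − 6886067.405714 = 835174.634286
r = Sxy/√(Sxx·Syy) = 31023.79/√(1084006564.8248) = 31023.79/32924.254962 = 0.942278

0.942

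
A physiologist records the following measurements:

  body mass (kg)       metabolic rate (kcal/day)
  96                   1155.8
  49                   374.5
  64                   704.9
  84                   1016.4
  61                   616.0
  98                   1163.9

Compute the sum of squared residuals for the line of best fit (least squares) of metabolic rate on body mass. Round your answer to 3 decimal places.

7209.329

n = 6, Σx = 452, Σy = 5031.5, Σxy = 411436.7, Σx² = 36094, Σy² = 4740196.07
Sxx = Σx² − (Σx)²/n = 36094 − 34050.666667 = 2043.333333
Sxy = Σxy − (Σx)(Σy)/n = 411436.7 − 379039.666667 = 32397.033333
Syy = Σy² − (Σy)²/n = 4740196.07 − 4219332.041667 = 520864.028333
b = Sxy/Sxx = 32397.033333/2043.333333 = 15.854992
SSE = Syy − b·Sxy = 520864.028333 − 15.854992·32397.033333 = 7209.329083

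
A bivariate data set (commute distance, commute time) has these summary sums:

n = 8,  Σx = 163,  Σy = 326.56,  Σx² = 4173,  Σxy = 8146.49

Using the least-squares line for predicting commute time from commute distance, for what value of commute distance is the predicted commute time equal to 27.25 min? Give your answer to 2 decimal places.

Sxx = Σx² − (Σx)²/n = 4173 − 3321.125 = 851.875
Sxy = Σxy − (Σx)(Σy)/n = 8146.49 − 6653.66 = 1492.83
b = Sxy/Sxx = 1492.83/851.875 = 1.752405
a = ȳ − b·x̄ = 40.82 − 1.752405·20.375 = 5.114748
Set a + b·x = 27.25: x = (27.25 − 5.114748) / 1.752405 = 12.631356

12.63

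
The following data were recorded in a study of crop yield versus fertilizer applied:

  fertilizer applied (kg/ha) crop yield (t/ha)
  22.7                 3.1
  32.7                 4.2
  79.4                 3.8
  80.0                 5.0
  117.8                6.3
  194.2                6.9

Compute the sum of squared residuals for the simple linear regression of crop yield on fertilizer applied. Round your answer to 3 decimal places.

1.963

n = 6, Σx = 526.8, Σy = 29.3, Σxy = 2991.55, Σx² = 65879.42, Σy² = 153.99
Sxx = Σx² − (Σx)²/n = 65879.42 − 46253.04 = 19626.38
Sxy = Σxy − (Σx)(Σy)/n = 2991.55 − 2572.54 = 419.01
Syy = Σy² − (Σy)²/n = 153.99 − 143.081667 = 10.908333
b = Sxy/Sxx = 419.01/19626.38 = 0.021349
SSE = Syy − b·Sxy = 10.908333 − 0.021349·419.01 = 1.962752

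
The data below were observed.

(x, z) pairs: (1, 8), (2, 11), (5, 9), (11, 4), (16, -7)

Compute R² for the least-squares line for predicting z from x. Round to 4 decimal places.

n = 5, Σx = 35, Σy = 25, Σxy = 7, Σx² = 407, Σy² = 331
Sxx = Σx² − (Σx)²/n = 407 − 245 = 162
Sxy = Σxy − (Σx)(Σy)/n = 7 − 175 = -168
Syy = Σy² − (Σy)²/n = 331 − 125 = 206
R² = Sxy²/(Sxx·Syy) = (-168)²/(162·206) = 0.845739

0.8457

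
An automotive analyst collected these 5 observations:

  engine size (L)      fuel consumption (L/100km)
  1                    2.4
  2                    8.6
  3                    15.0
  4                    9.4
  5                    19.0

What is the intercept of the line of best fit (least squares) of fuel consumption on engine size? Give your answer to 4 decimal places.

n = 5, Σx = 15, Σy = 54.4, Σxy = 197.2, Σx² = 55
Sxx = Σx² − (Σx)²/n = 55 − 45 = 10
Sxy = Σxy − (Σx)(Σy)/n = 197.2 − 163.2 = 34
b = Sxy/Sxx = 34/10 = 3.4
a = ȳ − b·x̄ = 10.88 − 3.4·3 = 0.68

0.6800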